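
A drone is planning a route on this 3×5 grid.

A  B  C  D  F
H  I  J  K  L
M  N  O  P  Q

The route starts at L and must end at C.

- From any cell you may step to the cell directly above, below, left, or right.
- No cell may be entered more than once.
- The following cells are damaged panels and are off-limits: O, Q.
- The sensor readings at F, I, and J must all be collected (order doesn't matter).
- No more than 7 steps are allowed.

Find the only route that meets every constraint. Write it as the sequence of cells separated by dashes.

The 7-move cap with required stops at F, I, J leaves no slack for detours.
Route from L: up to F, left to D, down to K, 2× left (reaching I), up to B, right to C — 7 moves in all.
Check: all required cells visited; 7 ≤ 7 moves.

L - F - D - K - J - I - B - C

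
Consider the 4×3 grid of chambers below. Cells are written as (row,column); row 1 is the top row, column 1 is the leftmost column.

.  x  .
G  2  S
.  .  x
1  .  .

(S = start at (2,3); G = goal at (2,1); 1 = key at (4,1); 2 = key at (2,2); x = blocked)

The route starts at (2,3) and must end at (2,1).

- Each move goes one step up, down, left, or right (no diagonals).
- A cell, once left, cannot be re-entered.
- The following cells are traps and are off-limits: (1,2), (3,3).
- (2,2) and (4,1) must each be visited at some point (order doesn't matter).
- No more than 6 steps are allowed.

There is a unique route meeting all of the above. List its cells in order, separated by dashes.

(2,3) - (2,2) - (3,2) - (4,2) - (4,1) - (3,1) - (2,1)

Any route must reach (2,2) and (4,1) and still end at (2,1) within 6 moves, so the order of the required stops is forced.
Route from (2,3): left 1 to (2,2), down 2 to (4,2), left 1 to (4,1), up 2 to (2,1) — 6 moves in all.
Check: all required cells visited; 6 ≤ 6 moves.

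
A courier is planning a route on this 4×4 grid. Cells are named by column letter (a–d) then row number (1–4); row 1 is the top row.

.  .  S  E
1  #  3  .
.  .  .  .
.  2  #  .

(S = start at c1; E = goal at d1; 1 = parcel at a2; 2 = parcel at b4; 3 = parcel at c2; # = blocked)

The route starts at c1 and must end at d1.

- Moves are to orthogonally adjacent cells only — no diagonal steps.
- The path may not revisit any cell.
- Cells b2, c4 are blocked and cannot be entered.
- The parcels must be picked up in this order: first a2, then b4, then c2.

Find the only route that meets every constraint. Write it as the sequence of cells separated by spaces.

c1 b1 a1 a2 a3 a4 b4 b3 c3 c2 d2 d1

The waypoints must appear in the order a2, b4, c2, with no cell reused.
Route from c1: left 2 to a1, down 3 to a4, right 1 to b4, up 1 to b3, right 1 to c3, up 1 to c2, right 1 to d2, up 1 to d1 — 11 moves in all.
Check: order respected (1 at step 3, 2 at step 6, 3 at step 9).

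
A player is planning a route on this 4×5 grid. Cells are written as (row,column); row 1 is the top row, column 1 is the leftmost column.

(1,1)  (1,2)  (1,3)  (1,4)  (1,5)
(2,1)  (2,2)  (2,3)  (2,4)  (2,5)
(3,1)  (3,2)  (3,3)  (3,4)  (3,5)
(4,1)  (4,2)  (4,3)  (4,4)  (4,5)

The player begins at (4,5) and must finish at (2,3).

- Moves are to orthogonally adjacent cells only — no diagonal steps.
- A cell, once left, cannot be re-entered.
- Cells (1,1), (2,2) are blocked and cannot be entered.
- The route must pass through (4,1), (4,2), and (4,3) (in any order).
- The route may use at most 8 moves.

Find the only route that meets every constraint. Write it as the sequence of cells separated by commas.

The budget equals the shortest possible length, so every move has to be on a shortest route through the required cells.
Route from (4,5): left 4 to (4,1), up 1 to (3,1), right 2 to (3,3), up 1 to (2,3) — 8 moves in all.
Check: all required cells visited; 8 ≤ 8 moves.

(4,5), (4,4), (4,3), (4,2), (4,1), (3,1), (3,2), (3,3), (2,3)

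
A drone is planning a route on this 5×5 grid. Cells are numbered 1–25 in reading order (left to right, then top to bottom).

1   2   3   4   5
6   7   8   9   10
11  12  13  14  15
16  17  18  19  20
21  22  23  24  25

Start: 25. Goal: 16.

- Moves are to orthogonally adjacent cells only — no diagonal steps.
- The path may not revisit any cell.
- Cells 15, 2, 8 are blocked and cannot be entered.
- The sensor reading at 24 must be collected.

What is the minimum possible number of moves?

Any route passes through 24 somewhere between 25 and 16. Summing Manhattan distances along the two legs (25 → 24 → 16) gives a lower bound of 1 + 4 = 5 moves.
A route of 5 moves achieves this: 25 → 24 → 19 → 18 → 17 → 16.
Since 5 matches the lower bound, it is optimal.

5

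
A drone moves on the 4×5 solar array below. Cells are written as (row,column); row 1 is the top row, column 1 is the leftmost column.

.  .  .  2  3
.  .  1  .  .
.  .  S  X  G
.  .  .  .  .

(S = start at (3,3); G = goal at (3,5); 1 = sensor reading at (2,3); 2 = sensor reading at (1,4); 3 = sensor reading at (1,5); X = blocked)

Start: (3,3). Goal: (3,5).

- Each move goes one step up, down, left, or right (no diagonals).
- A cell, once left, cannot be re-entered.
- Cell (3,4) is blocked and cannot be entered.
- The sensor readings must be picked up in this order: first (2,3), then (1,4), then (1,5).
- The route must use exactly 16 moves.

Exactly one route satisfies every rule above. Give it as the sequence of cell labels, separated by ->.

The waypoints must appear in the order (2,3), (1,4), (1,5), with no cell reused.
Route from (3,3): down to (4,3), 2× left (reaching (4,1)), up to (3,1), right to (3,2), up to (2,2), left to (2,1), up to (1,1), 2× right (reaching (1,3)), down to (2,3), right to (2,4), up to (1,4), right to (1,5), 2× down (reaching (3,5)) — 16 moves in all.
Check: order respected (1 at step 11, 2 at step 13, 3 at step 14); 16 moves as required.

(3,3) -> (4,3) -> (4,2) -> (4,1) -> (3,1) -> (3,2) -> (2,2) -> (2,1) -> (1,1) -> (1,2) -> (1,3) -> (2,3) -> (2,4) -> (1,4) -> (1,5) -> (2,5) -> (3,5)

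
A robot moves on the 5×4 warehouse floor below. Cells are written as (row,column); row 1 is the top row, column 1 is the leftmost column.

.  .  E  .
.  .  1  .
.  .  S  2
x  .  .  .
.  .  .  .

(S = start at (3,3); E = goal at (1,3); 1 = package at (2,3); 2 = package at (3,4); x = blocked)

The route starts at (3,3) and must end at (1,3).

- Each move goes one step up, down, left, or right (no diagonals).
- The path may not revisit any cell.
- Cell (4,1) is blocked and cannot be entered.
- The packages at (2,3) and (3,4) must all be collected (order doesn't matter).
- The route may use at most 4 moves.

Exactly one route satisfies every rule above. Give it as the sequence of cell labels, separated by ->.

The 4-move cap with required stops at (2,3), (3,4) leaves no slack for detours.
Route from (3,3): right 1 to (3,4), up 1 to (2,4), left 1 to (2,3), up 1 to (1,3) — 4 moves in all.
Check: all required cells visited; 4 ≤ 4 moves.

(3,3) -> (3,4) -> (2,4) -> (2,3) -> (1,3)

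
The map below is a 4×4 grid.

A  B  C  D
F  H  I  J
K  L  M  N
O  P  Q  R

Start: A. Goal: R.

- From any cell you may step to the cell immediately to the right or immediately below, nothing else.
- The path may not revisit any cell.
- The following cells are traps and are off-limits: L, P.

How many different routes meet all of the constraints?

A right/down-only route from A to R makes exactly 3 down-moves and 3 right-moves in some order.
With no other constraints that would be C(6,3) = 20 routes.
Subtract routes through each blocked cell (inclusion–exclusion for overlaps): − through L: 9 − through P: 4 + through L&P: 3 → 10.
That gives 10 routes.

10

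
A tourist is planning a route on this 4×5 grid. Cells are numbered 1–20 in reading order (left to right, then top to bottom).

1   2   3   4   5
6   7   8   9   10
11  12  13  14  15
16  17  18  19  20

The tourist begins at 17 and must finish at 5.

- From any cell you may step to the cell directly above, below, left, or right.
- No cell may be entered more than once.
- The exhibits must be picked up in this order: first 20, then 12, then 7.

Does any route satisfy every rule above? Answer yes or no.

yes

One route that works: 17 → 18 → 19 → 20 → 15 → 14 → 13 → 12 → 7 → 2 → 3 → 4 → 5.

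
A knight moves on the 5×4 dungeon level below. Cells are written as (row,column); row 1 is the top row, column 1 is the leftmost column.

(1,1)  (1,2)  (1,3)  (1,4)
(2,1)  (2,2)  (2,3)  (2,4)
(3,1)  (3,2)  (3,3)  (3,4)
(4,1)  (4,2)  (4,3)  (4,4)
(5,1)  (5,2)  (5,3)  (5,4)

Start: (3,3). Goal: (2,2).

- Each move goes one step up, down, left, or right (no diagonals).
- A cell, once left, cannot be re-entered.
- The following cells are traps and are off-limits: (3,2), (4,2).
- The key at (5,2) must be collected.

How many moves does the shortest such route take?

8

Any route passes through (5,2) somewhere between (3,3) and (2,2). Summing Manhattan distances along the two legs ((3,3) → (5,2) → (2,2)) gives a lower bound of 3 + 3 = 6 moves.
That bound ignores the blocked cells. Measuring each leg by the fewest moves that actually steer around them ((3,3)→(5,2): 3; (5,2)→(2,2): 5) raises the lower bound to 8.
A route of 8 moves exists: (3,3) → (4,3) → (5,3) → (5,2) → (5,1) → (4,1) → (3,1) → (2,1) → (2,2).
Since 8 matches that lower bound, it is optimal.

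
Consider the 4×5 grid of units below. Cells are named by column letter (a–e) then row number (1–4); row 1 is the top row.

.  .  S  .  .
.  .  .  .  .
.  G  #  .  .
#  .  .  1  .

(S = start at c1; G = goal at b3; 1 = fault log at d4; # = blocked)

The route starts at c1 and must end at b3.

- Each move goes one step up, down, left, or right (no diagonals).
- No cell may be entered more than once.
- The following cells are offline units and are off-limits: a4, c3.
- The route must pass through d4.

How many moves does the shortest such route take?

Any route passes through d4 somewhere between c1 and b3. Summing Manhattan distances along the two legs (c1 → d4 → b3) gives a lower bound of 4 + 3 = 7 moves.
A route of 7 moves achieves this: c1 → c2 → d2 → d3 → d4 → c4 → b4 → b3.
Since 7 matches the lower bound, it is optimal.

7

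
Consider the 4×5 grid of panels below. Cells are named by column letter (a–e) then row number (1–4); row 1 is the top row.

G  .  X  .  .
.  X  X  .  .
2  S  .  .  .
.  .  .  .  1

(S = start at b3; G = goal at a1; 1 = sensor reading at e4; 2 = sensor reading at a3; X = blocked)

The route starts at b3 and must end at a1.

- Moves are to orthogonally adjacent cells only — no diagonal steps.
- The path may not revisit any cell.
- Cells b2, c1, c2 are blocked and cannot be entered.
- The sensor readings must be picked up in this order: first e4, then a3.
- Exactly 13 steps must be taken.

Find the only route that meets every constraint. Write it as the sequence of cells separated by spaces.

b3 c3 d3 d2 e2 e3 e4 d4 c4 b4 a4 a3 a2 a1

The waypoints must appear in the order e4, a3, with no cell reused.
Route from b3: 2× right (reaching d3), up to d2, right to e2, 2× down (reaching e4), 4× left (reaching a4), 3× up (reaching a1) — 13 moves in all.
Check: order respected (1 at step 6, 2 at step 11); 13 moves as required.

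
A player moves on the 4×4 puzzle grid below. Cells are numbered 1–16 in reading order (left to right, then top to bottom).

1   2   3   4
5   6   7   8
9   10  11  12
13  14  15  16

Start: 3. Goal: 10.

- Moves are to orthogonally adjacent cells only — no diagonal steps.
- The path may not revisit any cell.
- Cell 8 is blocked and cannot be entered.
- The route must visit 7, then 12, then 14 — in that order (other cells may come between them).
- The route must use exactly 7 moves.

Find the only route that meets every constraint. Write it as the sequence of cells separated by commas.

The waypoints must appear in the order 7, 12, 14, with no cell reused.
Route from 3: down 2 to 11, right 1 to 12, down 1 to 16, left 2 to 14, up 1 to 10 — 7 moves in all.
Check: order respected (7 at step 1, 12 at step 3, 14 at step 6); 7 moves as required.

3, 7, 11, 12, 16, 15, 14, 10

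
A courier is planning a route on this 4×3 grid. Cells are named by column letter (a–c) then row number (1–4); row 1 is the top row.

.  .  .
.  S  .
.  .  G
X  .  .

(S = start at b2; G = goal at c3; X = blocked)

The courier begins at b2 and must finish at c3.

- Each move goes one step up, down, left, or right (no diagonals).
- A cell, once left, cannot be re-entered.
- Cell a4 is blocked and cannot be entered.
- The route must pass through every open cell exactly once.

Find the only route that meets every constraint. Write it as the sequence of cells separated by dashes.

Need to visit all 11 open cells exactly once, starting at b2 and ending at c3.
Cell c1 has only two open neighbours (c2 and b1), so the path must pass straight through it: one of those is the cell it's entered from and the other is where it exits.
Route from b2: right to c2, up to c1, 2× left (reaching a1), 2× down (reaching a3), right to b3, down to b4, right to c4, up to c3 — 10 moves in all.
Check: all 11 open cells covered.

b2 - c2 - c1 - b1 - a1 - a2 - a3 - b3 - b4 - c4 - c3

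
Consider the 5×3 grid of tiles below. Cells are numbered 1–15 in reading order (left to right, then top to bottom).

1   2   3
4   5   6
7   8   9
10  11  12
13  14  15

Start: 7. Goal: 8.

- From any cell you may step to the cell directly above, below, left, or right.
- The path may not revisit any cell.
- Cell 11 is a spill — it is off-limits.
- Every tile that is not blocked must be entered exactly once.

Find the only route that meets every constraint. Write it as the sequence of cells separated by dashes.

Need to visit all 14 open cells exactly once, starting at 7 and ending at 8.
Route from 7: 2× down (reaching 13), 2× right (reaching 15), 4× up (reaching 3), 2× left (reaching 1), down to 4, right to 5, down to 8 — 13 moves in all.
Check: all 14 open cells covered.

7 - 10 - 13 - 14 - 15 - 12 - 9 - 6 - 3 - 2 - 1 - 4 - 5 - 8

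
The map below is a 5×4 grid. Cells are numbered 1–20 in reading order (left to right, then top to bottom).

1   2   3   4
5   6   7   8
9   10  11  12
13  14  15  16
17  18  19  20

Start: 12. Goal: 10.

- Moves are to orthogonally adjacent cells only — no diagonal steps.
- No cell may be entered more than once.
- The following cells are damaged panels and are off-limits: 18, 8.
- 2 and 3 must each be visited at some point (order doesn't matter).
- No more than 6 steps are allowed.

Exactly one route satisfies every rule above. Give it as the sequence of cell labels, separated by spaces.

12 11 7 3 2 6 10

The budget equals the shortest possible length, so every move has to be on a shortest route through the required cells.
Route from 12: left to 11, 2× up (reaching 3), left to 2, 2× down (reaching 10) — 6 moves in all.
Check: all required cells visited; 6 ≤ 6 moves.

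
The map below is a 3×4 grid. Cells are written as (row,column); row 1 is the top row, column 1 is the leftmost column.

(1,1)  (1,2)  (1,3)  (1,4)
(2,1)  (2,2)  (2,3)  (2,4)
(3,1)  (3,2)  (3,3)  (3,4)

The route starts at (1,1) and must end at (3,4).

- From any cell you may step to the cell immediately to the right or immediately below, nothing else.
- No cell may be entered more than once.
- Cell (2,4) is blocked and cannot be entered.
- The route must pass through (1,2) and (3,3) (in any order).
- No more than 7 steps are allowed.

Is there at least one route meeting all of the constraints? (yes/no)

yes

One route that works: (1,1) → (1,2) → (2,2) → (3,2) → (3,3) → (3,4).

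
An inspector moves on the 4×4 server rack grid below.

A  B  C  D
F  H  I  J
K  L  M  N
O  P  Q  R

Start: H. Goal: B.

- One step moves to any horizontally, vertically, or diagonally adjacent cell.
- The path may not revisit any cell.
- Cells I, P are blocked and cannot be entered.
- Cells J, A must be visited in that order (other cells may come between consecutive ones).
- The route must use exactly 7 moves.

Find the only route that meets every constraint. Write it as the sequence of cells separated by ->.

H -> C -> J -> M -> L -> F -> A -> B

The waypoints must appear in the order J, A, with no cell reused.
Route from H: up-right 1 to C, down-right 1 to J, down-left 1 to M, left 1 to L, up-left 1 to F, up 1 to A, right 1 to B — 7 moves in all.
Check: order respected (J at step 2, A at step 6); 7 moves as required.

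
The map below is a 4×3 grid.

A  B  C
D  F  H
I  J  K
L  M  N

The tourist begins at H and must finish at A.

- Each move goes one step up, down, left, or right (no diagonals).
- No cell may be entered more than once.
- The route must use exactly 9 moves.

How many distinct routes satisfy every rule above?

Need simple routes of exactly 9 moves from H to A (Manhattan distance 3, so 3 moves are spent on a detour and 3 undoing it).
Enumerating: H C B F J M L I D A | H K N M J I D F B A | H K N M L I D F B A | H K N M L I J F B A | H K N M L I J F D A | H K J M L I D F B A | H F J K N M L I D A.
That gives 7 routes.

7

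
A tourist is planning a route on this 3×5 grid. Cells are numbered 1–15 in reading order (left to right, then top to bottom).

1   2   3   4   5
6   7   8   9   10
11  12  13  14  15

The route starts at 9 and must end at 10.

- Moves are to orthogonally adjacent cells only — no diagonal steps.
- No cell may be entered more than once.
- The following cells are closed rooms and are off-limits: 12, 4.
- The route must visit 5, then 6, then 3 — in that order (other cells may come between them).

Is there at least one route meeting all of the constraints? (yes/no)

5 must be visited but has only one open neighbour (10), and it is neither the start nor the goal — the route would have to enter and leave through 10, re-entering it.

no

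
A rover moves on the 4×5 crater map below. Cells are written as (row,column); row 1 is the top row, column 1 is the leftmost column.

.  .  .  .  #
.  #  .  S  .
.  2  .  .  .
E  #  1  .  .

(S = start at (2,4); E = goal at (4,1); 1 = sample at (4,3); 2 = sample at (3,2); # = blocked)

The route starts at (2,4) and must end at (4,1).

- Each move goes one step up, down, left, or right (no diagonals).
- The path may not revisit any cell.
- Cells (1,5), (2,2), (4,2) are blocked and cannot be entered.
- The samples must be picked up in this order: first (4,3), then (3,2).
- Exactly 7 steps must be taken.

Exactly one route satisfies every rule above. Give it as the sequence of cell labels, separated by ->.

(2,4) -> (3,4) -> (4,4) -> (4,3) -> (3,3) -> (3,2) -> (3,1) -> (4,1)

The waypoints must appear in the order (4,3), (3,2), with no cell reused.
Route from (2,4): 2× down (reaching (4,4)), left to (4,3), up to (3,3), 2× left (reaching (3,1)), down to (4,1) — 7 moves in all.
Check: order respected (1 at step 3, 2 at step 5); 7 moves as required.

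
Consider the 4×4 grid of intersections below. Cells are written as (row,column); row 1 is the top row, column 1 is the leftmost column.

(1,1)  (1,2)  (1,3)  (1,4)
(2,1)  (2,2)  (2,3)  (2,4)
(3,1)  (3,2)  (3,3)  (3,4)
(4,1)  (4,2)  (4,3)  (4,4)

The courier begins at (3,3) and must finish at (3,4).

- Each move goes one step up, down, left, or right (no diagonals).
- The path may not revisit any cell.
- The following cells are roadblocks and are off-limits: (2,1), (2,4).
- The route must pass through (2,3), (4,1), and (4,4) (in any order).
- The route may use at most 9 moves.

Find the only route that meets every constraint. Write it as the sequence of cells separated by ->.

(3,3) -> (2,3) -> (2,2) -> (3,2) -> (3,1) -> (4,1) -> (4,2) -> (4,3) -> (4,4) -> (3,4)

The budget equals the shortest possible length, so every move has to be on a shortest route through the required cells.
Route from (3,3): up 1 to (2,3), left 1 to (2,2), down 1 to (3,2), left 1 to (3,1), down 1 to (4,1), right 3 to (4,4), up 1 to (3,4) — 9 moves in all.
Check: all required cells visited; 9 ≤ 9 moves.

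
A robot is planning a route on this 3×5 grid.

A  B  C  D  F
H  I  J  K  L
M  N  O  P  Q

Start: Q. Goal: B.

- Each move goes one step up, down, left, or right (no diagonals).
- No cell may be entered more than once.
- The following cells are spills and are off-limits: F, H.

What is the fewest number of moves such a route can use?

The Manhattan distance from Q to B is |3−1| + |5−2| = 5, so at least 5 moves are needed.
A route of 5 moves achieves this: Q → L → K → D → C → B.
Since 5 matches the lower bound, it is optimal.

5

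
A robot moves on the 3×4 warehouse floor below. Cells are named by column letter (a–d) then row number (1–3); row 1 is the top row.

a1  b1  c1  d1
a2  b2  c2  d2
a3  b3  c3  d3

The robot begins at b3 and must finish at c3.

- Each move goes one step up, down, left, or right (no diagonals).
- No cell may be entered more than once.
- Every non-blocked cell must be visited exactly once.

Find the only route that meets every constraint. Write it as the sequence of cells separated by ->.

b3 -> a3 -> a2 -> a1 -> b1 -> b2 -> c2 -> c1 -> d1 -> d2 -> d3 -> c3

Need to visit all 12 open cells exactly once, starting at b3 and ending at c3.
Cell d1 has only two open neighbours (d2 and c1), so the path must pass straight through it: one of those is the cell it's entered from and the other is where it exits.
Route from b3: left 1 to a3, up 2 to a1, right 1 to b1, down 1 to b2, right 1 to c2, up 1 to c1, right 1 to d1, down 2 to d3, left 1 to c3 — 11 moves in all.
Check: all 12 open cells covered.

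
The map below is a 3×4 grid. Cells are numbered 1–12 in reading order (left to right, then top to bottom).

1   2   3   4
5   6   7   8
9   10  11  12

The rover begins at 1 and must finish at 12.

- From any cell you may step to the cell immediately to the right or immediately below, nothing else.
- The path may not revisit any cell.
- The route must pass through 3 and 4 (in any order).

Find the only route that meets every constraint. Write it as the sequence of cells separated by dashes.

1 - 2 - 3 - 4 - 8 - 12

Moves only go right or down, so the column and row indices never decrease.
Route from 1: 3× right (reaching 4), 2× down (reaching 12) — 5 moves in all.
Check: all required cells visited.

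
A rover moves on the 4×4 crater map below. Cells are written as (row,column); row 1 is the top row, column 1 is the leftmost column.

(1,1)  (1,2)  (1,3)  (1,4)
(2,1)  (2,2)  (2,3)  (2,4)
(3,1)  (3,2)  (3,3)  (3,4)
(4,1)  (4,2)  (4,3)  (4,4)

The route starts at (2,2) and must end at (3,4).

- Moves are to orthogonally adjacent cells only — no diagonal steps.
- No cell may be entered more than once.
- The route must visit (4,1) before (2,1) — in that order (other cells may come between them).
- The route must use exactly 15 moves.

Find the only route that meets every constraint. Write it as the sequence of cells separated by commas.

(2,2), (3,2), (4,2), (4,1), (3,1), (2,1), (1,1), (1,2), (1,3), (1,4), (2,4), (2,3), (3,3), (4,3), (4,4), (3,4)

The waypoints must appear in the order (4,1), (2,1), with no cell reused.
Route from (2,2): down 2 to (4,2), left 1 to (4,1), up 3 to (1,1), right 3 to (1,4), down 1 to (2,4), left 1 to (2,3), down 2 to (4,3), right 1 to (4,4), up 1 to (3,4) — 15 moves in all.
Check: order respected ((4,1) at step 3, (2,1) at step 5); 15 moves as required.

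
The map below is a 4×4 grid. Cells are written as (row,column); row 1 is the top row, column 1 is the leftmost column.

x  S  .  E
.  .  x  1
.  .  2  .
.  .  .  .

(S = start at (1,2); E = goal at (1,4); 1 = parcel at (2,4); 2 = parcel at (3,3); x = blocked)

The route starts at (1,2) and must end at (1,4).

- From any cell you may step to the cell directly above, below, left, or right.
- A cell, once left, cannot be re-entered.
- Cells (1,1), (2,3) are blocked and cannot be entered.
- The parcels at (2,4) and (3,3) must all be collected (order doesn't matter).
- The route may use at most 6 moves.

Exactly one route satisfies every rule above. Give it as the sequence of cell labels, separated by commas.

The budget equals the shortest possible length, so every move has to be on a shortest route through the required cells.
Route from (1,2): 2× down (reaching (3,2)), 2× right (reaching (3,4)), 2× up (reaching (1,4)) — 6 moves in all.
Check: all required cells visited; 6 ≤ 6 moves.

(1,2), (2,2), (3,2), (3,3), (3,4), (2,4), (1,4)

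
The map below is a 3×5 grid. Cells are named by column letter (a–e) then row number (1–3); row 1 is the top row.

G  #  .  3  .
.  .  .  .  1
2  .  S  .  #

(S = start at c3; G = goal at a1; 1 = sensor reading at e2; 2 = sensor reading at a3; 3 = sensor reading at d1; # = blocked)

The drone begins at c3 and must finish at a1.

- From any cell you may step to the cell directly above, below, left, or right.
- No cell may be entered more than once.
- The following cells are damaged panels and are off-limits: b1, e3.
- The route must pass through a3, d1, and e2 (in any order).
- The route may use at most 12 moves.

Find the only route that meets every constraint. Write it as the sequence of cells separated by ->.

c3 -> d3 -> d2 -> e2 -> e1 -> d1 -> c1 -> c2 -> b2 -> b3 -> a3 -> a2 -> a1

Any route must reach a3, d1, and e2 and still end at a1 within 12 moves, so the order of the required stops is forced.
Route from c3: right 1 to d3, up 1 to d2, right 1 to e2, up 1 to e1, left 2 to c1, down 1 to c2, left 1 to b2, down 1 to b3, left 1 to a3, up 2 to a1 — 12 moves in all.
Check: all required cells visited; 12 ≤ 12 moves.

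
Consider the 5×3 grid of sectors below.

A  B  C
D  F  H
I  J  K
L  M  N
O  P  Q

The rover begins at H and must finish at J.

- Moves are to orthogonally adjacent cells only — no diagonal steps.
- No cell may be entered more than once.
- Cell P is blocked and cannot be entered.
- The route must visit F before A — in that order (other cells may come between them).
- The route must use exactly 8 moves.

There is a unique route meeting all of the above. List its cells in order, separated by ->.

The waypoints must appear in the order F, A, with no cell reused.
Route from H: left to F, up to B, left to A, 3× down (reaching L), right to M, up to J — 8 moves in all.
Check: order respected (F at step 1, A at step 3); 8 moves as required.

H -> F -> B -> A -> D -> I -> L -> M -> J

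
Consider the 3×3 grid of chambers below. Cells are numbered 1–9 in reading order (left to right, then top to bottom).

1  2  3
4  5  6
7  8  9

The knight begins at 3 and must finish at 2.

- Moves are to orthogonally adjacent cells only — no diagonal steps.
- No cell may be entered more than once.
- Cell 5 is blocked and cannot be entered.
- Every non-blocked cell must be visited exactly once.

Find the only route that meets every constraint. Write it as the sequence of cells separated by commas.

Need to visit all 8 open cells exactly once, starting at 3 and ending at 2.
Route from 3: 2× down (reaching 9), 2× left (reaching 7), 2× up (reaching 1), right to 2 — 7 moves in all.
Check: all 8 open cells covered.

3, 6, 9, 8, 7, 4, 1, 2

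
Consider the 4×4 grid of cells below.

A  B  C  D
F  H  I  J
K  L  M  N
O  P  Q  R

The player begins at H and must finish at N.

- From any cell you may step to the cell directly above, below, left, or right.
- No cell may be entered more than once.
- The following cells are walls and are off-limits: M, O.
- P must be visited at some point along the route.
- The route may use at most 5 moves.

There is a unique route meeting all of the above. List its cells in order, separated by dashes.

H - L - P - Q - R - N

The budget equals the shortest possible length, so every move has to be on a shortest route through the required cells.
Route from H: 2× down (reaching P), 2× right (reaching R), up to N — 5 moves in all.
Check: all required cells visited; 5 ≤ 5 moves.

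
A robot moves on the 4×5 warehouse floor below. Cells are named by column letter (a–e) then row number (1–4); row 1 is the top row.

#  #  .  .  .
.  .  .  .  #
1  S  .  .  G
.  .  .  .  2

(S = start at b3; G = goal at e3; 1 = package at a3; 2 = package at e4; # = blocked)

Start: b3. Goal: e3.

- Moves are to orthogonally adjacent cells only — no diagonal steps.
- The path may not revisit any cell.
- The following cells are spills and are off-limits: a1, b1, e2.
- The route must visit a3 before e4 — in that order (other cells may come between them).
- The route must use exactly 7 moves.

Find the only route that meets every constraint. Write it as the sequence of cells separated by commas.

b3, a3, a4, b4, c4, d4, e4, e3

The waypoints must appear in the order a3, e4, with no cell reused.
Route from b3: left 1 to a3, down 1 to a4, right 4 to e4, up 1 to e3 — 7 moves in all.
Check: order respected (1 at step 1, 2 at step 6); 7 moves as required.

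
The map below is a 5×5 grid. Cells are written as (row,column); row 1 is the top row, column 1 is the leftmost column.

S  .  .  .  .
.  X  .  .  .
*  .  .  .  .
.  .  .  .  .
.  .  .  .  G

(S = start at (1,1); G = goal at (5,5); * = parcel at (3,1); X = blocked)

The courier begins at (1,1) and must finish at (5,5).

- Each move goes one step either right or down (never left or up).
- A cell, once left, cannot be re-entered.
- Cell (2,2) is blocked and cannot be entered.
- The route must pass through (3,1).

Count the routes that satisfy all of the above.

A right/down-only route from (1,1) to (5,5) makes exactly 4 down-moves and 4 right-moves in some order.
With no other constraints that would be C(8,4) = 70 routes.
Split at (3,1) and multiply the segment counts (each segment already excludes blocked cells): (1,1)→(3,1): 1; (3,1)→(5,5): 15; product = 15.
That gives 15 routes.

15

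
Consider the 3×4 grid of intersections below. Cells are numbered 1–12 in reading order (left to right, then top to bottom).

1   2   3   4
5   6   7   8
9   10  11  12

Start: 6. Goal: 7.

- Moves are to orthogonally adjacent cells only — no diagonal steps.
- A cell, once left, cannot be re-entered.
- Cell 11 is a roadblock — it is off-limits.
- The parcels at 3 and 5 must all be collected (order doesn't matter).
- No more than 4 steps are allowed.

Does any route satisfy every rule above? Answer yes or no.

Even ignoring the no-revisit rule, getting from 6 to 7, taking the cheapest ordering 6 → 5 → 3 → 7 needs at least 1 + 3 + 1 = 5 moves (Manhattan distance per leg), which exceeds the 4-move limit.

no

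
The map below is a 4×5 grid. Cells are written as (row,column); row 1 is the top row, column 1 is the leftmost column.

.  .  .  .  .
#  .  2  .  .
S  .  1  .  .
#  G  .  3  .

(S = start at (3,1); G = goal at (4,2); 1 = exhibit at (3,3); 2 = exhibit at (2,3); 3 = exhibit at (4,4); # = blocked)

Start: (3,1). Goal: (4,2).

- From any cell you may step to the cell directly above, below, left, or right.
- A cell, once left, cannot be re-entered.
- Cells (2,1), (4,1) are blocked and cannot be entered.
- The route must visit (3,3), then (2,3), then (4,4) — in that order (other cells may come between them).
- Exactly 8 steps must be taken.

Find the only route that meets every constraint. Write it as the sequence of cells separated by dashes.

(3,1) - (3,2) - (3,3) - (2,3) - (2,4) - (3,4) - (4,4) - (4,3) - (4,2)

The waypoints must appear in the order (3,3), (2,3), (4,4), with no cell reused.
Route from (3,1): right 2 to (3,3), up 1 to (2,3), right 1 to (2,4), down 2 to (4,4), left 2 to (4,2) — 8 moves in all.
Check: order respected (1 at step 2, 2 at step 3, 3 at step 6); 8 moves as required.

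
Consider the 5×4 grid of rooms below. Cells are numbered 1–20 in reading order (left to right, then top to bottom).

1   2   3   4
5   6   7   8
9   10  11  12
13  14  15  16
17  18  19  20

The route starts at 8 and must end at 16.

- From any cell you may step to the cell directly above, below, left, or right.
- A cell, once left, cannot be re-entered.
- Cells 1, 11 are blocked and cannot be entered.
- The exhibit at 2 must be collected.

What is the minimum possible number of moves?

Any route passes through 2 somewhere between 8 and 16. Summing Manhattan distances along the two legs (8 → 2 → 16) gives a lower bound of 3 + 5 = 8 moves.
A route of 8 moves achieves this: 8 → 4 → 3 → 2 → 6 → 10 → 14 → 15 → 16.
Since 8 matches the lower bound, it is optimal.

8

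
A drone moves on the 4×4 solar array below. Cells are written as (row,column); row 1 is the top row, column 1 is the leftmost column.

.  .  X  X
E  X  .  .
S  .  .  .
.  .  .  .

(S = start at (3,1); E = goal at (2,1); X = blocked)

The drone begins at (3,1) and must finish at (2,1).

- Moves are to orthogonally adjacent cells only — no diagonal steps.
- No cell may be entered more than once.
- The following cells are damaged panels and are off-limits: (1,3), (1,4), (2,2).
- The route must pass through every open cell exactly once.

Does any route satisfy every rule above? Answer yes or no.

no

Cell (1,2) has only one open neighbour but is neither the start nor the goal, so a Hamiltonian route would have to both enter and leave it through the same neighbour — impossible without revisiting.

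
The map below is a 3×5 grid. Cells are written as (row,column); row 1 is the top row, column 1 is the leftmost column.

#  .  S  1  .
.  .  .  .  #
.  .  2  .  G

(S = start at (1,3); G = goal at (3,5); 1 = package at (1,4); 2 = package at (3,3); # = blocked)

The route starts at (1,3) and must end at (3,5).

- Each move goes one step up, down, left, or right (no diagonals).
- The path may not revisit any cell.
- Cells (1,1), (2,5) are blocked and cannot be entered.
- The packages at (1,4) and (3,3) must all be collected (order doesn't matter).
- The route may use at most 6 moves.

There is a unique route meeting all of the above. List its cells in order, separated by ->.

(1,3) -> (1,4) -> (2,4) -> (2,3) -> (3,3) -> (3,4) -> (3,5)

The 6-move cap with required stops at (1,4), (3,3) leaves no slack for detours.
Route from (1,3): right to (1,4), down to (2,4), left to (2,3), down to (3,3), 2× right (reaching (3,5)) — 6 moves in all.
Check: all required cells visited; 6 ≤ 6 moves.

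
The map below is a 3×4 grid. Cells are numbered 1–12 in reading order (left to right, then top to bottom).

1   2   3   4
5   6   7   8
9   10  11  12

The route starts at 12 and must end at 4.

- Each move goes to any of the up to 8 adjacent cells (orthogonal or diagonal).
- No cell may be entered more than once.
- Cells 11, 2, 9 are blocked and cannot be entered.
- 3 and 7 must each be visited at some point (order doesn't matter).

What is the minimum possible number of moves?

3

Any route passes through 3 and 7 in some order between 12 and 4. Summing Chebyshev distances along each leg and taking the cheapest ordering (12 → 7 → 3 → 4) gives a lower bound of 1 + 1 + 1 = 3 moves.
A route of 3 moves achieves this: 12 → 7 → 3 → 4.
Since 3 matches the lower bound, it is optimal.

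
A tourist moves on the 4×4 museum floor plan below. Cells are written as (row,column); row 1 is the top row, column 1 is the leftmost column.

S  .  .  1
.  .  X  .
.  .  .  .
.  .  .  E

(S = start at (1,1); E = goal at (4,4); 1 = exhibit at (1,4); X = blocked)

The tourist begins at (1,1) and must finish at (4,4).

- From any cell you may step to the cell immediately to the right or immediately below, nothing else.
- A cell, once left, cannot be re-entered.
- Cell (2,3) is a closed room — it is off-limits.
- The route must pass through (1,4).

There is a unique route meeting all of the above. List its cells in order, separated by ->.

(1,1) -> (1,2) -> (1,3) -> (1,4) -> (2,4) -> (3,4) -> (4,4)

Moves only go right or down, so the column and row indices never decrease.
Route from (1,1): right 3 to (1,4), down 3 to (4,4) — 6 moves in all.
Check: all required cells visited.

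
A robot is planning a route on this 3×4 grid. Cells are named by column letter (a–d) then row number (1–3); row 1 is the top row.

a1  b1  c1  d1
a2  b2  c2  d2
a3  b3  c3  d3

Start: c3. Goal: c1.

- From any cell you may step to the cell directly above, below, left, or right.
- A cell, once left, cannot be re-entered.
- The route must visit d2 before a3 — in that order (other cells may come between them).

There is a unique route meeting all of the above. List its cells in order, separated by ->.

c3 -> d3 -> d2 -> c2 -> b2 -> b3 -> a3 -> a2 -> a1 -> b1 -> c1

The waypoints must appear in the order d2, a3, with no cell reused.
Route from c3: right to d3, up to d2, 2× left (reaching b2), down to b3, left to a3, 2× up (reaching a1), 2× right (reaching c1) — 10 moves in all.
Check: order respected (d2 at step 2, a3 at step 6).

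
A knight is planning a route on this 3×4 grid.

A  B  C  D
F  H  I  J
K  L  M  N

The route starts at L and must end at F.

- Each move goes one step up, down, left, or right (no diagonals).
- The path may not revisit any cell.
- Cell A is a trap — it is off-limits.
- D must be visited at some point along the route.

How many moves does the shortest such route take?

Any route passes through D somewhere between L and F. Summing Manhattan distances along the two legs (L → D → F) gives a lower bound of 4 + 4 = 8 moves.
A route of 8 moves achieves this: L → M → I → J → D → C → B → H → F.
Since 8 matches the lower bound, it is optimal.

8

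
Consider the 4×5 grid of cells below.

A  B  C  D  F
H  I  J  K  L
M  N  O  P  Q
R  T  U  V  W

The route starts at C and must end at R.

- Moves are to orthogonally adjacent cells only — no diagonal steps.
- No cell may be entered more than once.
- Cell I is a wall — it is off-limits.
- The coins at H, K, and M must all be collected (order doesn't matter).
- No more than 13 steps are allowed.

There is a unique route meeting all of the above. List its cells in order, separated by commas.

The 13-move cap with required stops at H, K, M leaves no slack for detours.
Route from C: 2× left (reaching A), 2× down (reaching M), 2× right (reaching O), up to J, right to K, 2× down (reaching V), 3× left (reaching R) — 13 moves in all.
Check: all required cells visited; 13 ≤ 13 moves.

C, B, A, H, M, N, O, J, K, P, V, U, T, R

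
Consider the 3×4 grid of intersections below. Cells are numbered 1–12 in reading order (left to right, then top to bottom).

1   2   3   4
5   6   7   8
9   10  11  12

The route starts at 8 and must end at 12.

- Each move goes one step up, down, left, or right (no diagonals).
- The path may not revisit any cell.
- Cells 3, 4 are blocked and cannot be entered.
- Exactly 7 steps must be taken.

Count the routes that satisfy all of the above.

1

Need simple routes of exactly 7 moves from 8 to 12 (Manhattan distance 1, so 3 moves are spent on a detour and 3 undoing it).
Enumerating: 8 7 6 5 9 10 11 12.
That gives 1 route.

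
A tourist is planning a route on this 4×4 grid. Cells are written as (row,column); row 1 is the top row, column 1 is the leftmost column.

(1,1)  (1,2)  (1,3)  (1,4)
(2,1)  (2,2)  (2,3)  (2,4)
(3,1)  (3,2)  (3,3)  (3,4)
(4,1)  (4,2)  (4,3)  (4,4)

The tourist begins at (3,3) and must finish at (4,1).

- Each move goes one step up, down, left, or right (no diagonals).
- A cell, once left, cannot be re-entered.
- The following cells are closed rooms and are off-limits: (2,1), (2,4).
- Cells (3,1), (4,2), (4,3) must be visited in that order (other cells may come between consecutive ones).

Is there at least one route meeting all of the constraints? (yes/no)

Ignoring the required order, 2 revisit-free routes from (3,3) to (4,1) pass through all of (3,1), (4,2), and (4,3); the waypoint orders that occur are (4,3) → (4,2) → (3,1) (2) — never (3,1) → (4,2) → (4,3).

no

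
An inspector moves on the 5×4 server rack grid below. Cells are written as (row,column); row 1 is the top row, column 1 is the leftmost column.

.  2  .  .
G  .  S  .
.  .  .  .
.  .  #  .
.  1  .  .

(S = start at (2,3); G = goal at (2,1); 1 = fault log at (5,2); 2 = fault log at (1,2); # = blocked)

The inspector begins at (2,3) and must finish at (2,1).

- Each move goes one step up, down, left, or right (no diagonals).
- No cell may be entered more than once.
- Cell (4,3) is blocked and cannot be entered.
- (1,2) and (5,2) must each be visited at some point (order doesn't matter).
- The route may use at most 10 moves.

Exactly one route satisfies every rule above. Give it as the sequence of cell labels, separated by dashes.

The budget equals the shortest possible length, so every move has to be on a shortest route through the required cells.
Route from (2,3): up to (1,3), left to (1,2), 4× down (reaching (5,2)), left to (5,1), 3× up (reaching (2,1)) — 10 moves in all.
Check: all required cells visited; 10 ≤ 10 moves.

(2,3) - (1,3) - (1,2) - (2,2) - (3,2) - (4,2) - (5,2) - (5,1) - (4,1) - (3,1) - (2,1)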